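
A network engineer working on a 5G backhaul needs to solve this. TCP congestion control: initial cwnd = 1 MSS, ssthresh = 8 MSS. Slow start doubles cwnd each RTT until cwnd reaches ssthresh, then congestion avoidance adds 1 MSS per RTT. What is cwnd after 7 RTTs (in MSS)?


RTT 0: cwnd = 1 MSS (initial)
RTT 1: cwnd = 2 MSS (slow start, doubled)
RTT 2: cwnd = 4 MSS (slow start, doubled)
RTT 3: cwnd = 8 MSS (slow start, doubled)
RTT 4: cwnd = 9 MSS (congestion avoidance, +1)
RTT 5: cwnd = 10 MSS (congestion avoidance, +1)
RTT 6: cwnd = 11 MSS (congestion avoidance, +1)
RTT 7: cwnd = 12 MSS (congestion avoidance, +1)

12


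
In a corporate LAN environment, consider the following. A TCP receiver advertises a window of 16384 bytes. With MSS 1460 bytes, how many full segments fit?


Given: RWND = 16384 bytes, MSS = 1460 bytes
Full segments = floor(RWND / MSS)
Full segments = floor(16384 / 1460)
Full segments = floor(11.2219) = 11

11


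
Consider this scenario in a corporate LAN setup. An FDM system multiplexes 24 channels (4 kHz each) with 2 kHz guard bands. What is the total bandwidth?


Given: 24 channels, 4 kHz each, guard = 2 kHz
Channel bandwidth = 24 * 4 = 96 kHz
Guard bands = 23 gaps * 2 kHz = 46 kHz
Total = 96 + 46 = 142 kHz

142


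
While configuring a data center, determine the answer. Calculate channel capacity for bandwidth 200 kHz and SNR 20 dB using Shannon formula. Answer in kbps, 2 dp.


Given: B = 200 kHz, SNR = 20 dB
SNR linear = 10^(20/10) = 100
1 + SNR = 101
log2(101) = 6.6582114828
C = 200 * 1000 * 6.6582114828 = 1331642.2966 bps
C = 1331.642297 kbps -> 1331.64 kbps (2 dp)

1331.64


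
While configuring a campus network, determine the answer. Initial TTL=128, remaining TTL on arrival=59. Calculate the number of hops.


Given: initial TTL = 128, received TTL = 59
Hops = initial TTL - received TTL
Hops = 128 - 59 = 69

69


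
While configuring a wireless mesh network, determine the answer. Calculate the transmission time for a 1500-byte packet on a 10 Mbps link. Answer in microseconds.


Given: packet = 1500 bytes, bandwidth = 10 Mbps
Packet in bits = 1500 * 8 = 12000 bits
Bandwidth = 10 * 10^6 = 10000000 bps
Time = 12000 / 10000000 seconds
Time in us = 12000 * 10^6 / 10000000 = 1200

1200


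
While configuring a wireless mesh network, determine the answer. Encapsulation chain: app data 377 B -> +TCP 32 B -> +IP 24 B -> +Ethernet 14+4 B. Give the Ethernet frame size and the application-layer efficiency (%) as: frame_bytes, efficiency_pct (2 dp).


TCP segment = 377 + 32 = 409 B
IP packet = 409 + 24 = 433 B
Ethernet frame = 433 + 14 + 4 = 451 B
Efficiency = app / frame = 377 / 451 = 0.835920 = 83.5920% -> 83.59% (2 dp)

451, 83.59


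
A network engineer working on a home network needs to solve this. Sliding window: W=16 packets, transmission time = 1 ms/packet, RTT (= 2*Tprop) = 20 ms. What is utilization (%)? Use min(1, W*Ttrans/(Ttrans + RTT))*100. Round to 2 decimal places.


Given: W = 16, Ttrans = 1 ms, RTT = 20 ms (= 2 * Tprop, Tprop = 10 ms)
Cycle time = Ttrans + RTT = 1 + 20 = 21 ms (first packet sent until its ACK returns)
W * Ttrans = 16 * 1 = 16 ms of sending per cycle
W * Ttrans / (Ttrans + RTT) = 16 / 21 = 0.761905
U = min(1, 0.761905) = 0.761905
U% = 76.19%

76.19


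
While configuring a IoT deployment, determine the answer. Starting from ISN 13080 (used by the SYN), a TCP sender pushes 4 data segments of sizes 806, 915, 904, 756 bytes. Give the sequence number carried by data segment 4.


The SYN occupies sequence number ISN = 13080, so the first data byte is ISN + 1 = 13081.
SEQ of data segment i = (ISN + 1) + sum of payload sizes of segments 1..i-1.
Segment 1: SEQ = 13081, payload = 806 bytes
Segment 2: SEQ = 13887, payload = 915 bytes
Segment 3: SEQ = 14802, payload = 904 bytes
Segment 4: SEQ = 15706, payload = 756 bytes
SEQ of segment 4 = 13081 + 806 + 915 + 904 = 15706

15706


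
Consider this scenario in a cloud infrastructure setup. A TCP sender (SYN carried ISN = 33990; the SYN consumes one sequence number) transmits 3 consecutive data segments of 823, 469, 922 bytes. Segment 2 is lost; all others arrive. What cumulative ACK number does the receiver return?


SYN uses sequence number 33990; first data byte = ISN + 1 = 33991.
Segment 1: SEQ = 33991, len = 823 B, covers [33991, 34813]
Segment 2: SEQ = 34814, len = 469 B, covers [34814, 35282] [LOST]
Segment 3: SEQ = 35283, len = 922 B, covers [35283, 36204]
In-order data received: bytes [33991, 34813] (segments 1..1).
Segment 2 missing -> gap begins at byte 34814; later segments buffered out of order.
Cumulative ACK = next expected in-order byte = 33991 + 823 = 34814

34814


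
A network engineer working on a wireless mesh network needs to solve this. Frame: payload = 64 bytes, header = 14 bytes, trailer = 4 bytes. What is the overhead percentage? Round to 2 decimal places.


Given: payload = 64 B, header = 14 B, trailer = 4 B
Overhead bytes = header + trailer = 14 + 4 = 18
Total frame = payload + overhead = 64 + 18 = 82
Overhead % = 18 / 82 * 100 = 21.9512% -> 21.95% (2 dp)

21.95


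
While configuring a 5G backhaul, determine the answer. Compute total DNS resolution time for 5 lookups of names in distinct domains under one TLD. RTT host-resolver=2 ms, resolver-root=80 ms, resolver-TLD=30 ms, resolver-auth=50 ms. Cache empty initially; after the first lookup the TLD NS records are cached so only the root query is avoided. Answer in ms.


Lookup 1 (cold cache): local + root + TLD + auth = 2 + 80 + 30 + 50 = 162 ms
Lookups 2..5 (TLD NS cached -> skip root; new domain -> still ask TLD and auth): local + TLD + auth = 2 + 30 + 50 = 82 ms each
Remaining 4 lookups: 4 * 82 = 328 ms
Total = 162 + 328 = 490 ms

490


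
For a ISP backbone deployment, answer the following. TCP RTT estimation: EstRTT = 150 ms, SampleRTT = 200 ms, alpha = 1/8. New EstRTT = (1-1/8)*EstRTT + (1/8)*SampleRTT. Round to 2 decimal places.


Given: EstRTT = 150 ms, SampleRTT = 200 ms, alpha = 1/8
New EstRTT = (1 - alpha) * EstRTT + alpha * SampleRTT
(7/8) * 150 = 131.25
(1/8) * 200 = 25
New EstRTT = 131.25 + 25 = 156.25 ms -> 156.25 ms (2 dp)

156.25


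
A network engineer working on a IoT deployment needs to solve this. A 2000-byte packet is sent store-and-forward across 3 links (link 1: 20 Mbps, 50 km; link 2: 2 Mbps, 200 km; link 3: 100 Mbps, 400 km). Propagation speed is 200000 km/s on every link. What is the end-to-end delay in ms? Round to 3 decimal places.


Packet = 2000 bytes = 16000 bits. Store-and-forward: sum (t_trans + t_prop) per link.
Link 1: t_trans = 16000/(20*10^6) s = 0.8000 ms; t_prop = 50/200000 s = 0.2500 ms; subtotal = 1.0500 ms
Link 2: t_trans = 16000/(2*10^6) s = 8.0000 ms; t_prop = 200/200000 s = 1.0000 ms; subtotal = 9.0000 ms
Link 3: t_trans = 16000/(100*10^6) s = 0.1600 ms; t_prop = 400/200000 s = 2.0000 ms; subtotal = 2.1600 ms
End-to-end = 1.0500 + 9.0000 + 2.1600 = 12.2100 ms -> 12.210 ms (3 dp)

12.210


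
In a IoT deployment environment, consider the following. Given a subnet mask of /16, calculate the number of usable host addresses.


Given: subnet mask /16
Host bits = 32 - 16 = 16
Total addresses = 2^16 = 65536
Usable hosts = 65536 - 2 (network + broadcast) = 65534

65534


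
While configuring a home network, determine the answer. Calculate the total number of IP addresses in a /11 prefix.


Given: CIDR prefix /11
Host bits = 32 - 11 = 21
Total addresses = 2^21 = 2097152

2097152


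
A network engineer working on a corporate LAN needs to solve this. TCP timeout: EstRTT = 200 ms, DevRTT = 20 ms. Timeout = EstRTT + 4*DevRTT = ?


Given: EstRTT = 200 ms, DevRTT = 20 ms
Timeout = EstRTT + 4 * DevRTT
4 * DevRTT = 4 * 20 = 80
Timeout = 200 + 80 = 280 ms

280


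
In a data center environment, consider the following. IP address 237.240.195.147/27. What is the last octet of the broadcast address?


Given: IP = 237.240.195.147, prefix = /27
Host bits = 32 - 27 = 5
Network last octet = 147 AND mask = 128
Host part size = 2^5 - 1 = 31
Broadcast last octet = 128 OR 31 = 159

159


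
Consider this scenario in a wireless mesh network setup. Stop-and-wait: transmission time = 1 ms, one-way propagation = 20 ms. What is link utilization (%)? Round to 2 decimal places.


Given: Ttrans = 1 ms, Tprop = 20 ms
RTT = 2 * Tprop = 2 * 20 = 40 ms
U = Ttrans / (Ttrans + RTT)
U = 1 / (1 + 40)
U = 1 / 41 = 0.02439
U% = 2.44%

2.44


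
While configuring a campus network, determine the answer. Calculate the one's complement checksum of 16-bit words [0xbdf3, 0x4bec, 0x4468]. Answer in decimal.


Given words: [0xbdf3, 0x4bec, 0x4468]
Step 1: Sum all words
Raw sum = 48627 + 19436 + 17512 = 85575
Step 2: Fold carry: (20039 + 1) = 20040
One's complement = ~20040 & 0xFFFF = 45495

45495


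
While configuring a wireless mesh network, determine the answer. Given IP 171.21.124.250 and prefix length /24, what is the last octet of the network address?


Given: IP = 171.21.124.250, prefix = /24
Subnet mask = 255.255.255.0
Last octet of IP: 250
Last octet of mask: 0
Network last octet = 250 AND 0 = 0

0


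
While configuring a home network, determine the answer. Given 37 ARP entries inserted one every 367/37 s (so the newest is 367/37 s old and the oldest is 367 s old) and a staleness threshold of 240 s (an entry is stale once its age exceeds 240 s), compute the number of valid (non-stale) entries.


Ages are k * 367/37 s for k = 1..37 (spacing = 9.9189 s).
Entry k is valid iff k * 367/37 <= 240 iff k <= 37 * 240 / 367 = 24.1962
n_valid = floor(24.1962) = 24
(n_stale = 37 - 24 = 13)

24


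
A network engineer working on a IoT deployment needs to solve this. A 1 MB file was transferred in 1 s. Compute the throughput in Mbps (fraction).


Given: file = 1 MB, time = 1 s
File in Mb = 1 * 8 = 8 Mb
Throughput = 8 / 1 Mbps
Throughput = 8 Mbps

8


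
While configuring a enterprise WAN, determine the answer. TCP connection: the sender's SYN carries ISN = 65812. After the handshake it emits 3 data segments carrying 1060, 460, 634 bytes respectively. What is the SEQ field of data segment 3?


The SYN occupies sequence number ISN = 65812, so the first data byte is ISN + 1 = 65813.
SEQ of data segment i = (ISN + 1) + sum of payload sizes of segments 1..i-1.
Segment 1: SEQ = 65813, payload = 1060 bytes
Segment 2: SEQ = 66873, payload = 460 bytes
Segment 3: SEQ = 67333, payload = 634 bytes
SEQ of segment 3 = 65813 + 1060 + 460 = 67333

67333


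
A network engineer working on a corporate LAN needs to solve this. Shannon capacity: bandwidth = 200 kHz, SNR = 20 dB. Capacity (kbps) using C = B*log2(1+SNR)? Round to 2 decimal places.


Given: B = 200 kHz, SNR = 20 dB
SNR linear = 10^(20/10) = 100
1 + SNR = 101
log2(101) = 6.6582114828
C = 200 * 1000 * 6.6582114828 = 1331642.2966 bps
C = 1331.642297 kbps -> 1331.64 kbps (2 dp)

1331.64


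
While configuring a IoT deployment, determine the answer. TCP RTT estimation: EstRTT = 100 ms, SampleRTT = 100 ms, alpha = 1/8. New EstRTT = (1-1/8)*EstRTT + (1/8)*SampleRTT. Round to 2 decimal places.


Given: EstRTT = 100 ms, SampleRTT = 100 ms, alpha = 1/8
New EstRTT = (1 - alpha) * EstRTT + alpha * SampleRTT
(7/8) * 100 = 87.5
(1/8) * 100 = 12.5
New EstRTT = 87.5 + 12.5 = 100 ms -> 100.00 ms (2 dp)

100.00


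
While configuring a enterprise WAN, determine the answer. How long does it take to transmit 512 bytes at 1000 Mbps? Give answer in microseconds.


Given: packet = 512 bytes, bandwidth = 1000 Mbps
Packet in bits = 512 * 8 = 4096 bits
Bandwidth = 1000 * 10^6 = 1000000000 bps
Time = 4096 / 1000000000 seconds
Time in us = 4096 * 10^6 / 1000000000 = 4.096

4.096


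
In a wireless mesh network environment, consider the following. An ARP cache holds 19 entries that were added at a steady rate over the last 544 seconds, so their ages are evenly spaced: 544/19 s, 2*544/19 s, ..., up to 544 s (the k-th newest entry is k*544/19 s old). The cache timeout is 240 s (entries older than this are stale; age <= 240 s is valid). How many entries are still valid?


Ages are k * 544/19 s for k = 1..19 (spacing = 28.6316 s).
Entry k is valid iff k * 544/19 <= 240 iff k <= 19 * 240 / 544 = 8.3824
n_valid = floor(8.3824) = 8
(n_stale = 19 - 8 = 11)

8


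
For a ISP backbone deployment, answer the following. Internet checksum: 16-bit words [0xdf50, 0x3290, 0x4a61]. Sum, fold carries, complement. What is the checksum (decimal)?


Given words: [0xdf50, 0x3290, 0x4a61]
Step 1: Sum all words
Raw sum = 57168 + 12944 + 19041 = 89153
Step 2: Fold carry: (23617 + 1) = 23618
One's complement = ~23618 & 0xFFFF = 41917

41917


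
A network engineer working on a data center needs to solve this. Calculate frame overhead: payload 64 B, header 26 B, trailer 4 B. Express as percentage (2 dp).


Given: payload = 64 B, header = 26 B, trailer = 4 B
Overhead bytes = header + trailer = 26 + 4 = 30
Total frame = payload + overhead = 64 + 30 = 94
Overhead % = 30 / 94 * 100 = 31.9149% -> 31.91% (2 dp)

31.91


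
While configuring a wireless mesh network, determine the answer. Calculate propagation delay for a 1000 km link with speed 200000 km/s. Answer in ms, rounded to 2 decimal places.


Given: distance = 1000 km, speed = 200000 km/s
Delay = distance / speed = 1000 / 200000 seconds
Delay in ms = 1000 * 1000 / 200000
Delay = 5.0000 ms
Rounded to 2 dp = 5.00 ms

5.00


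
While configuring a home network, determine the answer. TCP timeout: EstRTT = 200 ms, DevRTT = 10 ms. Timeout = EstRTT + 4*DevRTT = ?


Given: EstRTT = 200 ms, DevRTT = 10 ms
Timeout = EstRTT + 4 * DevRTT
4 * DevRTT = 4 * 10 = 40
Timeout = 200 + 40 = 240 ms

240


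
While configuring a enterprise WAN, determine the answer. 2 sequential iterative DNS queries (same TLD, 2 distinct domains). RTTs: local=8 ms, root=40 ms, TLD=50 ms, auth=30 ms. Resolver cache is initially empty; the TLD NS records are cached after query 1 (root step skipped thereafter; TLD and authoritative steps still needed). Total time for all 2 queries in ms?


Lookup 1 (cold cache): local + root + TLD + auth = 8 + 40 + 50 + 30 = 128 ms
Lookups 2..2 (TLD NS cached -> skip root; new domain -> still ask TLD and auth): local + TLD + auth = 8 + 50 + 30 = 88 ms each
Remaining 1 lookups: 1 * 88 = 88 ms
Total = 128 + 88 = 216 ms

216


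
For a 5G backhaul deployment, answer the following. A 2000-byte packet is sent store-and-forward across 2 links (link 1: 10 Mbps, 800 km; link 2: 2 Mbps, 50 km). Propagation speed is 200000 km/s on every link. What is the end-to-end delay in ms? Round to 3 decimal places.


Packet = 2000 bytes = 16000 bits. Store-and-forward: sum (t_trans + t_prop) per link.
Link 1: t_trans = 16000/(10*10^6) s = 1.6000 ms; t_prop = 800/200000 s = 4.0000 ms; subtotal = 5.6000 ms
Link 2: t_trans = 16000/(2*10^6) s = 8.0000 ms; t_prop = 50/200000 s = 0.2500 ms; subtotal = 8.2500 ms
End-to-end = 5.6000 + 8.2500 = 13.8500 ms -> 13.850 ms (3 dp)

13.850


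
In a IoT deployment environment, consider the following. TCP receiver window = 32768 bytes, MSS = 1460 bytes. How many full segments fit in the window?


Given: RWND = 32768 bytes, MSS = 1460 bytes
Full segments = floor(RWND / MSS)
Full segments = floor(32768 / 1460)
Full segments = floor(22.4438) = 22

22


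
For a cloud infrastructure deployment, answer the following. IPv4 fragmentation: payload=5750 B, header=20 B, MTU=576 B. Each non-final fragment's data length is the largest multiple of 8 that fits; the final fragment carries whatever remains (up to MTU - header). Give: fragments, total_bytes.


Max data per non-final fragment = floor((MTU - header)/8)*8 = floor((576 - 20)/8)*8 = floor(556/8)*8 = 552 B
Final fragment needs no 8-byte alignment: it can carry up to MTU - header = 556 B
Non-final fragments needed = ceil((payload - 556) / 552) = ceil(5194/552) = ceil(9.4094) = 10
Number of fragments = 10 + 1 = 11
Fragment sizes (data): 10 * 552 B + 230 B (last, 230 <= 556 OK)
Total bytes sent = payload + n_frags * header = 5750 + 11*20 = 5750 + 220 = 5970 B

11, 5970


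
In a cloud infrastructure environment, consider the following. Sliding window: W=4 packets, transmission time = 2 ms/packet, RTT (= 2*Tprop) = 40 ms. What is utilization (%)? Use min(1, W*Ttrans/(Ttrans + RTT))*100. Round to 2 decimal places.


Given: W = 4, Ttrans = 2 ms, RTT = 40 ms (= 2 * Tprop, Tprop = 20 ms)
Cycle time = Ttrans + RTT = 2 + 40 = 42 ms (first packet sent until its ACK returns)
W * Ttrans = 4 * 2 = 8 ms of sending per cycle
W * Ttrans / (Ttrans + RTT) = 8 / 42 = 0.190476
U = min(1, 0.190476) = 0.190476
U% = 19.05%

19.05


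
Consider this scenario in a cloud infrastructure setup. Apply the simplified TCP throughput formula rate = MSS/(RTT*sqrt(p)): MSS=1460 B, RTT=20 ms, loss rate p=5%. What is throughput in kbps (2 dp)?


Given: MSS = 1460 bytes, RTT = 20 ms, loss = 5%
RTT in seconds = 20 / 1000 = 0.02
Loss rate = 5% = 0.05
sqrt(loss) = sqrt(0.05) = 0.223606797750
Throughput (bytes/s) = 1460 / (0.02 * 0.223606797750) = 326465.9247
Throughput (kbps) = 326465.9247 * 8 / 1000 = 2611.727398 -> 2611.73 kbps (2 dp)

2611.73


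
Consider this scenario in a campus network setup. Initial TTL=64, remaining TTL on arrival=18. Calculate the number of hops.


Given: initial TTL = 64, received TTL = 18
Hops = initial TTL - received TTL
Hops = 64 - 18 = 46

46


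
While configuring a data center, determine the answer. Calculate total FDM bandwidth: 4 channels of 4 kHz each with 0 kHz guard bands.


Given: 4 channels, 4 kHz each, guard = 0 kHz
Channel bandwidth = 4 * 4 = 16 kHz
Guard bands = 3 gaps * 0 kHz = 0 kHz
Total = 16 + 0 = 16 kHz

16


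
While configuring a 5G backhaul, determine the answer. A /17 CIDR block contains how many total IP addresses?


Given: CIDR prefix /17
Host bits = 32 - 17 = 15
Total addresses = 2^15 = 32768

32768


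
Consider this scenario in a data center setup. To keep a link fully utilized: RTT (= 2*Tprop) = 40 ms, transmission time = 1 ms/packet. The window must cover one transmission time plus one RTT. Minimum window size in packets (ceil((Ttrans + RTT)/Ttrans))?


Given: Ttrans = 1 ms, RTT = 40 ms (= 2 * Tprop, Tprop = 20 ms)
Time until first ACK returns = Ttrans + RTT = 1 + 40 = 41 ms
Need W * Ttrans >= Ttrans + RTT  ->  W >= (Ttrans + RTT) / Ttrans
(Ttrans + RTT) / Ttrans = 41 / 1 = 41
W_min = ceil(41) = 41

41


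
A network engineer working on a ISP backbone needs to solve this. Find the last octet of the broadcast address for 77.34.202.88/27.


Given: IP = 77.34.202.88, prefix = /27
Host bits = 32 - 27 = 5
Network last octet = 88 AND mask = 64
Host part size = 2^5 - 1 = 31
Broadcast last octet = 64 OR 31 = 95

95


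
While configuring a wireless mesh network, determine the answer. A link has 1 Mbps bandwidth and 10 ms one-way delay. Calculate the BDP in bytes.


Given: bandwidth = 1 Mbps, delay = 10 ms
BDP in bits = 1 * 10^6 * 10 / 1000
BDP in bits = 10000
BDP in bytes = 10000 / 8 = 1250

1250


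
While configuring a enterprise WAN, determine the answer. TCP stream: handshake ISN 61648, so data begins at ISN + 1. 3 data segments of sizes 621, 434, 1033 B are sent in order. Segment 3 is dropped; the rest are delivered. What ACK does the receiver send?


SYN uses sequence number 61648; first data byte = ISN + 1 = 61649.
Segment 1: SEQ = 61649, len = 621 B, covers [61649, 62269]
Segment 2: SEQ = 62270, len = 434 B, covers [62270, 62703]
Segment 3: SEQ = 62704, len = 1033 B, covers [62704, 63736] [LOST]
In-order data received: bytes [61649, 62703] (segments 1..2).
Segment 3 missing -> gap begins at byte 62704.
Cumulative ACK = next expected in-order byte = 61649 + 621 + 434 = 62704

62704


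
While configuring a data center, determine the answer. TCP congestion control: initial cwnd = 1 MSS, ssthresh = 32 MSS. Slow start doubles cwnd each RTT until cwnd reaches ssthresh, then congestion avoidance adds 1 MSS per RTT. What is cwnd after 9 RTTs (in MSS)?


RTT 0: cwnd = 1 MSS (initial)
RTT 1: cwnd = 2 MSS (slow start, doubled)
RTT 2: cwnd = 4 MSS (slow start, doubled)
RTT 3: cwnd = 8 MSS (slow start, doubled)
RTT 4: cwnd = 16 MSS (slow start, doubled)
RTT 5: cwnd = 32 MSS (slow start, doubled)
RTT 6: cwnd = 33 MSS (congestion avoidance, +1)
RTT 7: cwnd = 34 MSS (congestion avoidance, +1)
RTT 8: cwnd = 35 MSS (congestion avoidance, +1)
RTT 9: cwnd = 36 MSS (congestion avoidance, +1)

36


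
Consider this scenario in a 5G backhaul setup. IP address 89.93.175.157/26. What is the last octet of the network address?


Given: IP = 89.93.175.157, prefix = /26
Subnet mask = 255.255.255.192
Last octet of IP: 157
Last octet of mask: 192
Network last octet = 157 AND 192 = 128

128


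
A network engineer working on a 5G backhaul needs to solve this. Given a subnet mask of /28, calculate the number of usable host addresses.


Given: subnet mask /28
Host bits = 32 - 28 = 4
Total addresses = 2^4 = 16
Usable hosts = 16 - 2 (network + broadcast) = 14

14


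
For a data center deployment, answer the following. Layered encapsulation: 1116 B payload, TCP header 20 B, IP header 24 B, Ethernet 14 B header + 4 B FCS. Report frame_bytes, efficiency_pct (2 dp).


TCP segment = 1116 + 20 = 1136 B
IP packet = 1136 + 24 = 1160 B
Ethernet frame = 1160 + 14 + 4 = 1178 B
Efficiency = app / frame = 1116 / 1178 = 0.947368 = 94.7368% -> 94.74% (2 dp)

1178, 94.74


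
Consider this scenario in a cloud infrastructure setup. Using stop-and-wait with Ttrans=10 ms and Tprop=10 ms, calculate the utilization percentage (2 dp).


Given: Ttrans = 10 ms, Tprop = 10 ms
RTT = 2 * Tprop = 2 * 10 = 20 ms
U = Ttrans / (Ttrans + RTT)
U = 10 / (10 + 20)
U = 10 / 30 = 0.333333
U% = 33.33%

33.33


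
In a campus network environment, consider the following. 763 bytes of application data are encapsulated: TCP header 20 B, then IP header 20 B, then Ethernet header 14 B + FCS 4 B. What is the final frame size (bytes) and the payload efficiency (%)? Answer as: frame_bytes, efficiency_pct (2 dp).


TCP segment = 763 + 20 = 783 B
IP packet = 783 + 20 = 803 B
Ethernet frame = 803 + 14 + 4 = 821 B
Efficiency = app / frame = 763 / 821 = 0.929354 = 92.9354% -> 92.94% (2 dp)

821, 92.94


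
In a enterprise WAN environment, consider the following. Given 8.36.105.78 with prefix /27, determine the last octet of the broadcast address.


Given: IP = 8.36.105.78, prefix = /27
Host bits = 32 - 27 = 5
Network last octet = 78 AND mask = 64
Host part size = 2^5 - 1 = 31
Broadcast last octet = 64 OR 31 = 95

95


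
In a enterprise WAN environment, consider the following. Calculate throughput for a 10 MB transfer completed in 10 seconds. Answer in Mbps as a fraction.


Given: file = 10 MB, time = 10 s
File in Mb = 10 * 8 = 80 Mb
Throughput = 80 / 10 Mbps
Throughput = 8 Mbps

8


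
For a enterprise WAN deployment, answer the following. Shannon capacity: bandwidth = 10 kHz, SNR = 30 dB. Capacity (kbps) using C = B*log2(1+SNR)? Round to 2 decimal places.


Given: B = 10 kHz, SNR = 30 dB
SNR linear = 10^(30/10) = 1000
1 + SNR = 1001
log2(1001) = 9.9672262588
C = 10 * 1000 * 9.9672262588 = 99672.2626 bps
C = 99.672263 kbps -> 99.67 kbps (2 dp)

99.67


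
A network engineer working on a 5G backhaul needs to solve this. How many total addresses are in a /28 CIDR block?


Given: CIDR prefix /28
Host bits = 32 - 28 = 4
Total addresses = 2^4 = 16

16


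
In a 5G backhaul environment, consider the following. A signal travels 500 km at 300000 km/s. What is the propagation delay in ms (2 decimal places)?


Given: distance = 500 km, speed = 300000 km/s
Delay = distance / speed = 500 / 300000 seconds
Delay in ms = 500 * 1000 / 300000
Delay = 1.6667 ms
Rounded to 2 dp = 1.67 ms

1.67


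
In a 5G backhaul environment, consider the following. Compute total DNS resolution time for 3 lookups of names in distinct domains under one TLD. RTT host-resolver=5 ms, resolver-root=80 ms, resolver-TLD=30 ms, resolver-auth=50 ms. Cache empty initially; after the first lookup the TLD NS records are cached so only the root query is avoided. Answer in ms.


Lookup 1 (cold cache): local + root + TLD + auth = 5 + 80 + 30 + 50 = 165 ms
Lookups 2..3 (TLD NS cached -> skip root; new domain -> still ask TLD and auth): local + TLD + auth = 5 + 30 + 50 = 85 ms each
Remaining 2 lookups: 2 * 85 = 170 ms
Total = 165 + 170 = 335 ms

335


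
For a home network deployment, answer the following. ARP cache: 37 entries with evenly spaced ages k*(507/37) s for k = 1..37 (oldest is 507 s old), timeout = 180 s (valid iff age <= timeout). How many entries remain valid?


Ages are k * 507/37 s for k = 1..37 (spacing = 13.7027 s).
Entry k is valid iff k * 507/37 <= 180 iff k <= 37 * 180 / 507 = 13.1361
n_valid = floor(13.1361) = 13
(n_stale = 37 - 13 = 24)

13


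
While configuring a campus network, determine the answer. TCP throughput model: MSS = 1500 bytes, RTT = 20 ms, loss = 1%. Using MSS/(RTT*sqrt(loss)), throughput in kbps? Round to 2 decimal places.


Given: MSS = 1500 bytes, RTT = 20 ms, loss = 1%
RTT in seconds = 20 / 1000 = 0.02
Loss rate = 1% = 0.01
sqrt(loss) = sqrt(0.01) = 0.1
Throughput (bytes/s) = 1500 / (0.02 * 0.1) = 750000.0000
Throughput (kbps) = 750000.0000 * 8 / 1000 = 6000.000000 -> 6000.00 kbps (2 dp)

6000.00


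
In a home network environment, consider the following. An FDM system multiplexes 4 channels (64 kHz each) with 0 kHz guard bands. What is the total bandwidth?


Given: 4 channels, 64 kHz each, guard = 0 kHz
Channel bandwidth = 4 * 64 = 256 kHz
Guard bands = 3 gaps * 0 kHz = 0 kHz
Total = 256 + 0 = 256 kHz

256


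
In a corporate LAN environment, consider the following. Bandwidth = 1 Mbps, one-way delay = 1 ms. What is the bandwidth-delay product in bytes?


Given: bandwidth = 1 Mbps, delay = 1 ms
BDP in bits = 1 * 10^6 * 1 / 1000
BDP in bits = 1000
BDP in bytes = 1000 / 8 = 125

125


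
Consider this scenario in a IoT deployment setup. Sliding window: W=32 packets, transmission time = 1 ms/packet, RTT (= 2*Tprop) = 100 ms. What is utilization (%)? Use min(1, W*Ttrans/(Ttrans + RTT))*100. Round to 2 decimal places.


Given: W = 32, Ttrans = 1 ms, RTT = 100 ms (= 2 * Tprop, Tprop = 50 ms)
Cycle time = Ttrans + RTT = 1 + 100 = 101 ms (first packet sent until its ACK returns)
W * Ttrans = 32 * 1 = 32 ms of sending per cycle
W * Ttrans / (Ttrans + RTT) = 32 / 101 = 0.316832
U = min(1, 0.316832) = 0.316832
U% = 31.68%

31.68


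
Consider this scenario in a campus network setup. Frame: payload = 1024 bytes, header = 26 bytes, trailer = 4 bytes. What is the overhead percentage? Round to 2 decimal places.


Given: payload = 1024 B, header = 26 B, trailer = 4 B
Overhead bytes = header + trailer = 26 + 4 = 30
Total frame = payload + overhead = 1024 + 30 = 1054
Overhead % = 30 / 1054 * 100 = 2.8463% -> 2.85% (2 dp)

2.85


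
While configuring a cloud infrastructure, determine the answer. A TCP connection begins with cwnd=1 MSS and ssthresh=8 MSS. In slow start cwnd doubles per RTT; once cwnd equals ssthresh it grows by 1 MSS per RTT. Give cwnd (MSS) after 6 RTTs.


RTT 0: cwnd = 1 MSS (initial)
RTT 1: cwnd = 2 MSS (slow start, doubled)
RTT 2: cwnd = 4 MSS (slow start, doubled)
RTT 3: cwnd = 8 MSS (slow start, doubled)
RTT 4: cwnd = 9 MSS (congestion avoidance, +1)
RTT 5: cwnd = 10 MSS (congestion avoidance, +1)
RTT 6: cwnd = 11 MSS (congestion avoidance, +1)

11


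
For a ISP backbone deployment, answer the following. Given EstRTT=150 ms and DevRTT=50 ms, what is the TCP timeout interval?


Given: EstRTT = 150 ms, DevRTT = 50 ms
Timeout = EstRTT + 4 * DevRTT
4 * DevRTT = 4 * 50 = 200
Timeout = 150 + 200 = 350 ms

350


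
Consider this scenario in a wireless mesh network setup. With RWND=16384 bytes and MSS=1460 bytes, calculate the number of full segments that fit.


Given: RWND = 16384 bytes, MSS = 1460 bytes
Full segments = floor(RWND / MSS)
Full segments = floor(16384 / 1460)
Full segments = floor(11.2219) = 11

11


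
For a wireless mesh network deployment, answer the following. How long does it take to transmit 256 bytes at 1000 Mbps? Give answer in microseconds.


Given: packet = 256 bytes, bandwidth = 1000 Mbps
Packet in bits = 256 * 8 = 2048 bits
Bandwidth = 1000 * 10^6 = 1000000000 bps
Time = 2048 / 1000000000 seconds
Time in us = 2048 * 10^6 / 1000000000 = 2.048

2.048


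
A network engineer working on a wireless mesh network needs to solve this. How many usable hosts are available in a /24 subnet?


Given: subnet mask /24
Host bits = 32 - 24 = 8
Total addresses = 2^8 = 256
Usable hosts = 256 - 2 (network + broadcast) = 254

254


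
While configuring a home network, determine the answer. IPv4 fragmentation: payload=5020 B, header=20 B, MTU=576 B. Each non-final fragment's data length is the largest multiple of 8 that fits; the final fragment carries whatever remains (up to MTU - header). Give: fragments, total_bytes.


Max data per non-final fragment = floor((MTU - header)/8)*8 = floor((576 - 20)/8)*8 = floor(556/8)*8 = 552 B
Final fragment needs no 8-byte alignment: it can carry up to MTU - header = 556 B
Non-final fragments needed = ceil((payload - 556) / 552) = ceil(4464/552) = ceil(8.0870) = 9
Number of fragments = 9 + 1 = 10
Fragment sizes (data): 9 * 552 B + 52 B (last, 52 <= 556 OK)
Total bytes sent = payload + n_frags * header = 5020 + 10*20 = 5020 + 200 = 5220 B

10, 5220


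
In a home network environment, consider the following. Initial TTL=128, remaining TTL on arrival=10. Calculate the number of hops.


Given: initial TTL = 128, received TTL = 10
Hops = initial TTL - received TTL
Hops = 128 - 10 = 118

118


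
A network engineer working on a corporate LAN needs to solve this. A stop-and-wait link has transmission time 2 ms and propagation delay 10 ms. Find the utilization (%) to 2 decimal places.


Given: Ttrans = 2 ms, Tprop = 10 ms
RTT = 2 * Tprop = 2 * 10 = 20 ms
U = Ttrans / (Ttrans + RTT)
U = 2 / (2 + 20)
U = 2 / 22 = 0.090909
U% = 9.09%

9.09


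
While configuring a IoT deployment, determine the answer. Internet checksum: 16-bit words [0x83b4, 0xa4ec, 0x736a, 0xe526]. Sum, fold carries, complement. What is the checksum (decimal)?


Given words: [0x83b4, 0xa4ec, 0x736a, 0xe526]
Step 1: Sum all words
Raw sum = 33716 + 42220 + 29546 + 58662 = 164144
Step 2: Fold carry: (33072 + 2) = 33074
One's complement = ~33074 & 0xFFFF = 32461

32461


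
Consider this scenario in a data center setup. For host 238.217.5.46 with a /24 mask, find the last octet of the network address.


Given: IP = 238.217.5.46, prefix = /24
Subnet mask = 255.255.255.0
Last octet of IP: 46
Last octet of mask: 0
Network last octet = 46 AND 0 = 0

0


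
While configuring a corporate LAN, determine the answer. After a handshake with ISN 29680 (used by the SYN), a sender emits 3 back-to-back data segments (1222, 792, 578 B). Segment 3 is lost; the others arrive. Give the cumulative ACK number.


SYN uses sequence number 29680; first data byte = ISN + 1 = 29681.
Segment 1: SEQ = 29681, len = 1222 B, covers [29681, 30902]
Segment 2: SEQ = 30903, len = 792 B, covers [30903, 31694]
Segment 3: SEQ = 31695, len = 578 B, covers [31695, 32272] [LOST]
In-order data received: bytes [29681, 31694] (segments 1..2).
Segment 3 missing -> gap begins at byte 31695.
Cumulative ACK = next expected in-order byte = 29681 + 1222 + 792 = 31695

31695


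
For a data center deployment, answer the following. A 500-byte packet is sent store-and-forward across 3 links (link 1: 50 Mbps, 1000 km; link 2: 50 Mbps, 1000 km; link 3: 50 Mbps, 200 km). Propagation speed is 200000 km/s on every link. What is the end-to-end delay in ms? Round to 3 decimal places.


Packet = 500 bytes = 4000 bits. Store-and-forward: sum (t_trans + t_prop) per link.
Link 1: t_trans = 4000/(50*10^6) s = 0.0800 ms; t_prop = 1000/200000 s = 5.0000 ms; subtotal = 5.0800 ms
Link 2: t_trans = 4000/(50*10^6) s = 0.0800 ms; t_prop = 1000/200000 s = 5.0000 ms; subtotal = 5.0800 ms
Link 3: t_trans = 4000/(50*10^6) s = 0.0800 ms; t_prop = 200/200000 s = 1.0000 ms; subtotal = 1.0800 ms
End-to-end = 5.0800 + 5.0800 + 1.0800 = 11.2400 ms -> 11.240 ms (3 dp)

11.240


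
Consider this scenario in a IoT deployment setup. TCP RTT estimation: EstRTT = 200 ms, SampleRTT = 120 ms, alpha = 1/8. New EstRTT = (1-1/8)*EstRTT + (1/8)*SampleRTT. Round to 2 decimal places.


Given: EstRTT = 200 ms, SampleRTT = 120 ms, alpha = 1/8
New EstRTT = (1 - alpha) * EstRTT + alpha * SampleRTT
(7/8) * 200 = 175
(1/8) * 120 = 15
New EstRTT = 175 + 15 = 190 ms -> 190.00 ms (2 dp)

190.00


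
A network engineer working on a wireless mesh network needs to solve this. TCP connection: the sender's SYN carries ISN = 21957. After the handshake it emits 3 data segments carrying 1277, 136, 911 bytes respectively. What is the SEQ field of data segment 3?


The SYN occupies sequence number ISN = 21957, so the first data byte is ISN + 1 = 21958.
SEQ of data segment i = (ISN + 1) + sum of payload sizes of segments 1..i-1.
Segment 1: SEQ = 21958, payload = 1277 bytes
Segment 2: SEQ = 23235, payload = 136 bytes
Segment 3: SEQ = 23371, payload = 911 bytes
SEQ of segment 3 = 21958 + 1277 + 136 = 23371

23371


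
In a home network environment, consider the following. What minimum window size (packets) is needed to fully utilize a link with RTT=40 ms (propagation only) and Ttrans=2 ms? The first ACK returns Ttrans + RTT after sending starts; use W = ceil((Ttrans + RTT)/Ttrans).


Given: Ttrans = 2 ms, RTT = 40 ms (= 2 * Tprop, Tprop = 20 ms)
Time until first ACK returns = Ttrans + RTT = 2 + 40 = 42 ms
Need W * Ttrans >= Ttrans + RTT  ->  W >= (Ttrans + RTT) / Ttrans
(Ttrans + RTT) / Ttrans = 42 / 2 = 21
W_min = ceil(21) = 21

21


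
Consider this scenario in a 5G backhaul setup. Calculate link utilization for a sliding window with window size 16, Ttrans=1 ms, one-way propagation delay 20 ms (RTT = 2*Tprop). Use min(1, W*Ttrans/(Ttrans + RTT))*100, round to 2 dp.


Given: W = 16, Ttrans = 1 ms, RTT = 40 ms (= 2 * Tprop, Tprop = 20 ms)
Cycle time = Ttrans + RTT = 1 + 40 = 41 ms (first packet sent until its ACK returns)
W * Ttrans = 16 * 1 = 16 ms of sending per cycle
W * Ttrans / (Ttrans + RTT) = 16 / 41 = 0.390244
U = min(1, 0.390244) = 0.390244
U% = 39.02%

39.02


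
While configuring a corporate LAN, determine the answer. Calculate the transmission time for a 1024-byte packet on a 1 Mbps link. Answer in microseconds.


Given: packet = 1024 bytes, bandwidth = 1 Mbps
Packet in bits = 1024 * 8 = 8192 bits
Bandwidth = 1 * 10^6 = 1000000 bps
Time = 8192 / 1000000 seconds
Time in us = 8192 * 10^6 / 1000000 = 8192

8192


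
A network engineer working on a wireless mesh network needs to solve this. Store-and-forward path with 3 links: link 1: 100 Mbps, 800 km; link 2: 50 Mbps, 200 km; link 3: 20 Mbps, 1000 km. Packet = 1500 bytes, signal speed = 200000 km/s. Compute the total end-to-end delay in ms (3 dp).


Packet = 1500 bytes = 12000 bits. Store-and-forward: sum (t_trans + t_prop) per link.
Link 1: t_trans = 12000/(100*10^6) s = 0.1200 ms; t_prop = 800/200000 s = 4.0000 ms; subtotal = 4.1200 ms
Link 2: t_trans = 12000/(50*10^6) s = 0.2400 ms; t_prop = 200/200000 s = 1.0000 ms; subtotal = 1.2400 ms
Link 3: t_trans = 12000/(20*10^6) s = 0.6000 ms; t_prop = 1000/200000 s = 5.0000 ms; subtotal = 5.6000 ms
End-to-end = 4.1200 + 1.2400 + 5.6000 = 10.9600 ms -> 10.960 ms (3 dp)

10.960


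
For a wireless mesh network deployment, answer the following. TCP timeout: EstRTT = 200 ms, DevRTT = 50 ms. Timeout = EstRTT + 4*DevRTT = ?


Given: EstRTT = 200 ms, DevRTT = 50 ms
Timeout = EstRTT + 4 * DevRTT
4 * DevRTT = 4 * 50 = 200
Timeout = 200 + 200 = 400 ms

400


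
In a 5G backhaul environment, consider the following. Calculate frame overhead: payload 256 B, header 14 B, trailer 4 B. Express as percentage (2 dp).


Given: payload = 256 B, header = 14 B, trailer = 4 B
Overhead bytes = header + trailer = 14 + 4 = 18
Total frame = payload + overhead = 256 + 18 = 274
Overhead % = 18 / 274 * 100 = 6.5693% -> 6.57% (2 dp)

6.57


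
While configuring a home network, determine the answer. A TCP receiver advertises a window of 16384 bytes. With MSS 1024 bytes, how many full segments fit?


Given: RWND = 16384 bytes, MSS = 1024 bytes
Full segments = floor(RWND / MSS)
Full segments = floor(16384 / 1024)
Full segments = floor(16.0) = 16

16


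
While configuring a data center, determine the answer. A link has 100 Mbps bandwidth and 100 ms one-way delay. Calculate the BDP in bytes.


Given: bandwidth = 100 Mbps, delay = 100 ms
BDP in bits = 100 * 10^6 * 100 / 1000
BDP in bits = 10000000
BDP in bytes = 10000000 / 8 = 1250000

1250000


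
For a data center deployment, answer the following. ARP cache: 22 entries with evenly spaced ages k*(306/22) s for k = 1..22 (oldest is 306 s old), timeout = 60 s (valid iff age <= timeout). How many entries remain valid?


Ages are k * 306/22 s for k = 1..22 (spacing = 13.9091 s).
Entry k is valid iff k * 306/22 <= 60 iff k <= 22 * 60 / 306 = 4.3137
n_valid = floor(4.3137) = 4
(n_stale = 22 - 4 = 18)

4


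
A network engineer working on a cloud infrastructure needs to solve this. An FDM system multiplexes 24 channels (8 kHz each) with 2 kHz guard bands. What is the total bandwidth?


Given: 24 channels, 8 kHz each, guard = 2 kHz
Channel bandwidth = 24 * 8 = 192 kHz
Guard bands = 23 gaps * 2 kHz = 46 kHz
Total = 192 + 46 = 238 kHz

238


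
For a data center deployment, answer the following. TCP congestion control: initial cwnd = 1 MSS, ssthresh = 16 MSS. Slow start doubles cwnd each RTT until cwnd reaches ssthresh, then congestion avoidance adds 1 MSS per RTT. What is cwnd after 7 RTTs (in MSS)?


RTT 0: cwnd = 1 MSS (initial)
RTT 1: cwnd = 2 MSS (slow start, doubled)
RTT 2: cwnd = 4 MSS (slow start, doubled)
RTT 3: cwnd = 8 MSS (slow start, doubled)
RTT 4: cwnd = 16 MSS (slow start, doubled)
RTT 5: cwnd = 17 MSS (congestion avoidance, +1)
RTT 6: cwnd = 18 MSS (congestion avoidance, +1)
RTT 7: cwnd = 19 MSS (congestion avoidance, +1)

19


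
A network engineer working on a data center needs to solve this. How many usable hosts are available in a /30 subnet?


Given: subnet mask /30
Host bits = 32 - 30 = 2
Total addresses = 2^2 = 4
Usable hosts = 4 - 2 (network + broadcast) = 2

2


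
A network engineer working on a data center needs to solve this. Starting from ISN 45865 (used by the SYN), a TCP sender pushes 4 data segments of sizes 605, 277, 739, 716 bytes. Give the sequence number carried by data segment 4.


The SYN occupies sequence number ISN = 45865, so the first data byte is ISN + 1 = 45866.
SEQ of data segment i = (ISN + 1) + sum of payload sizes of segments 1..i-1.
Segment 1: SEQ = 45866, payload = 605 bytes
Segment 2: SEQ = 46471, payload = 277 bytes
Segment 3: SEQ = 46748, payload = 739 bytes
Segment 4: SEQ = 47487, payload = 716 bytes
SEQ of segment 4 = 45866 + 605 + 277 + 739 = 47487

47487


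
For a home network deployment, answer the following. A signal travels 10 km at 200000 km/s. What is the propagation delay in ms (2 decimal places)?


Given: distance = 10 km, speed = 200000 km/s
Delay = distance / speed = 10 / 200000 seconds
Delay in ms = 10 * 1000 / 200000
Delay = 0.0500 ms
Rounded to 2 dp = 0.05 ms

0.05


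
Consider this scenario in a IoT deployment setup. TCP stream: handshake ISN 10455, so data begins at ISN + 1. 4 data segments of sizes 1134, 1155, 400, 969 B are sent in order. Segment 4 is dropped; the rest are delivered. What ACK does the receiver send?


SYN uses sequence number 10455; first data byte = ISN + 1 = 10456.
Segment 1: SEQ = 10456, len = 1134 B, covers [10456, 11589]
Segment 2: SEQ = 11590, len = 1155 B, covers [11590, 12744]
Segment 3: SEQ = 12745, len = 400 B, covers [12745, 13144]
Segment 4: SEQ = 13145, len = 969 B, covers [13145, 14113] [LOST]
In-order data received: bytes [10456, 13144] (segments 1..3).
Segment 4 missing -> gap begins at byte 13145.
Cumulative ACK = next expected in-order byte = 10456 + 1134 + 1155 + 400 = 13145

13145


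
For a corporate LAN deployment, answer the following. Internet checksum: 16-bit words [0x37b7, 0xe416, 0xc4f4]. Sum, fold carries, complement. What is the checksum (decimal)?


Given words: [0x37b7, 0xe416, 0xc4f4]
Step 1: Sum all words
Raw sum = 14263 + 58390 + 50420 = 123073
Step 2: Fold carry: (57537 + 1) = 57538
One's complement = ~57538 & 0xFFFF = 7997

7997
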